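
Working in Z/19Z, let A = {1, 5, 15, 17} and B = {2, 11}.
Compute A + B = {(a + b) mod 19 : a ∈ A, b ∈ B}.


Work in Z/19Z: reduce every sum a + b modulo 19.
Enumerate all 8 pairs:
a = 1: 1+2=3, 1+11=12
a = 5: 5+2=7, 5+11=16
a = 15: 15+2=17, 15+11=7
a = 17: 17+2=0, 17+11=9
Distinct residues collected: {0, 3, 7, 9, 12, 16, 17}
|A + B| = 7 (out of 19 total residues).

A + B = {0, 3, 7, 9, 12, 16, 17}


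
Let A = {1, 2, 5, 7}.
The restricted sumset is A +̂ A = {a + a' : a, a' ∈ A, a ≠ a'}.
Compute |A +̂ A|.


Restricted sumset: A +̂ A = {a + a' : a ∈ A, a' ∈ A, a ≠ a'}.
Equivalently, take A + A and drop any sum 2a that is achievable ONLY as a + a for a ∈ A (i.e. sums representable only with equal summands).
Enumerate pairs (a, a') with a < a' (symmetric, so each unordered pair gives one sum; this covers all a ≠ a'):
  1 + 2 = 3
  1 + 5 = 6
  1 + 7 = 8
  2 + 5 = 7
  2 + 7 = 9
  5 + 7 = 12
Collected distinct sums: {3, 6, 7, 8, 9, 12}
|A +̂ A| = 6
(Reference bound: |A +̂ A| ≥ 2|A| - 3 for |A| ≥ 2, with |A| = 4 giving ≥ 5.)

|A +̂ A| = 6


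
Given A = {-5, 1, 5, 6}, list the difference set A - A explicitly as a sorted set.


A - A = {a - a' : a, a' ∈ A}.
Compute a - a' for each ordered pair (a, a'):
a = -5: -5--5=0, -5-1=-6, -5-5=-10, -5-6=-11
a = 1: 1--5=6, 1-1=0, 1-5=-4, 1-6=-5
a = 5: 5--5=10, 5-1=4, 5-5=0, 5-6=-1
a = 6: 6--5=11, 6-1=5, 6-5=1, 6-6=0
Collecting distinct values (and noting 0 appears from a-a):
A - A = {-11, -10, -6, -5, -4, -1, 0, 1, 4, 5, 6, 10, 11}
|A - A| = 13

A - A = {-11, -10, -6, -5, -4, -1, 0, 1, 4, 5, 6, 10, 11}


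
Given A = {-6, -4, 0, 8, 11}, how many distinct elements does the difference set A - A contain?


A - A = {a - a' : a, a' ∈ A}; |A| = 5.
Bounds: 2|A|-1 ≤ |A - A| ≤ |A|² - |A| + 1, i.e. 9 ≤ |A - A| ≤ 21.
Note: 0 ∈ A - A always (from a - a). The set is symmetric: if d ∈ A - A then -d ∈ A - A.
Enumerate nonzero differences d = a - a' with a > a' (then include -d):
Positive differences: {2, 3, 4, 6, 8, 11, 12, 14, 15, 17}
Full difference set: {0} ∪ (positive diffs) ∪ (negative diffs).
|A - A| = 1 + 2·10 = 21 (matches direct enumeration: 21).

|A - A| = 21


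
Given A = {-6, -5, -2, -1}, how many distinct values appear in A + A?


A + A = {a + a' : a, a' ∈ A}; |A| = 4.
General bounds: 2|A| - 1 ≤ |A + A| ≤ |A|(|A|+1)/2, i.e. 7 ≤ |A + A| ≤ 10.
Lower bound 2|A|-1 is attained iff A is an arithmetic progression.
Enumerate sums a + a' for a ≤ a' (symmetric, so this suffices):
a = -6: -6+-6=-12, -6+-5=-11, -6+-2=-8, -6+-1=-7
a = -5: -5+-5=-10, -5+-2=-7, -5+-1=-6
a = -2: -2+-2=-4, -2+-1=-3
a = -1: -1+-1=-2
Distinct sums: {-12, -11, -10, -8, -7, -6, -4, -3, -2}
|A + A| = 9

|A + A| = 9


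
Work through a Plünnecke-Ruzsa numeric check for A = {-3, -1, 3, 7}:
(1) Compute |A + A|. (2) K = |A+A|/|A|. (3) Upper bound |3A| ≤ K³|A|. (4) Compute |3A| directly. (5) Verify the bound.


|A| = 4.
Step 1: Compute A + A by enumerating all 16 pairs.
A + A = {-6, -4, -2, 0, 2, 4, 6, 10, 14}, so |A + A| = 9.
Step 2: Doubling constant K = |A + A|/|A| = 9/4 = 9/4 ≈ 2.2500.
Step 3: Plünnecke-Ruzsa gives |3A| ≤ K³·|A| = (2.2500)³ · 4 ≈ 45.5625.
Step 4: Compute 3A = A + A + A directly by enumerating all triples (a,b,c) ∈ A³; |3A| = 14.
Step 5: Check 14 ≤ 45.5625? Yes ✓.

K = 9/4, Plünnecke-Ruzsa bound K³|A| ≈ 45.5625, |3A| = 14, inequality holds.


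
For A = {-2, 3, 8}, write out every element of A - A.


A - A = {a - a' : a, a' ∈ A}.
Compute a - a' for each ordered pair (a, a'):
a = -2: -2--2=0, -2-3=-5, -2-8=-10
a = 3: 3--2=5, 3-3=0, 3-8=-5
a = 8: 8--2=10, 8-3=5, 8-8=0
Collecting distinct values (and noting 0 appears from a-a):
A - A = {-10, -5, 0, 5, 10}
|A - A| = 5

A - A = {-10, -5, 0, 5, 10}


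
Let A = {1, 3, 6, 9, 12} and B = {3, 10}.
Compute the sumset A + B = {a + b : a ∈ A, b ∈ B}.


A + B = {a + b : a ∈ A, b ∈ B}.
Enumerate all |A|·|B| = 5·2 = 10 pairs (a, b) and collect distinct sums.
a = 1: 1+3=4, 1+10=11
a = 3: 3+3=6, 3+10=13
a = 6: 6+3=9, 6+10=16
a = 9: 9+3=12, 9+10=19
a = 12: 12+3=15, 12+10=22
Collecting distinct sums: A + B = {4, 6, 9, 11, 12, 13, 15, 16, 19, 22}
|A + B| = 10

A + B = {4, 6, 9, 11, 12, 13, 15, 16, 19, 22}


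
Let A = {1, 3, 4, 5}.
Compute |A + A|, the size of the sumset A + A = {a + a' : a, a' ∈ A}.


A + A = {a + a' : a, a' ∈ A}; |A| = 4.
General bounds: 2|A| - 1 ≤ |A + A| ≤ |A|(|A|+1)/2, i.e. 7 ≤ |A + A| ≤ 10.
Lower bound 2|A|-1 is attained iff A is an arithmetic progression.
Enumerate sums a + a' for a ≤ a' (symmetric, so this suffices):
a = 1: 1+1=2, 1+3=4, 1+4=5, 1+5=6
a = 3: 3+3=6, 3+4=7, 3+5=8
a = 4: 4+4=8, 4+5=9
a = 5: 5+5=10
Distinct sums: {2, 4, 5, 6, 7, 8, 9, 10}
|A + A| = 8

|A + A| = 8


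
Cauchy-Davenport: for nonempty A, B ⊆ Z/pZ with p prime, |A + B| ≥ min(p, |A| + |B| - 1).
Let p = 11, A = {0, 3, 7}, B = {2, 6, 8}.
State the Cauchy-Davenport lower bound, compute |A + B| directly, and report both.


Cauchy-Davenport: |A + B| ≥ min(p, |A| + |B| - 1) for A, B nonempty in Z/pZ.
|A| = 3, |B| = 3, p = 11.
CD lower bound = min(11, 3 + 3 - 1) = min(11, 5) = 5.
Compute A + B mod 11 directly:
a = 0: 0+2=2, 0+6=6, 0+8=8
a = 3: 3+2=5, 3+6=9, 3+8=0
a = 7: 7+2=9, 7+6=2, 7+8=4
A + B = {0, 2, 4, 5, 6, 8, 9}, so |A + B| = 7.
Verify: 7 ≥ 5? Yes ✓.

CD lower bound = 5, actual |A + B| = 7.


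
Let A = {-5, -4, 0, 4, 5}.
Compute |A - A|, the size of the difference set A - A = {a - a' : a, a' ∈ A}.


A - A = {a - a' : a, a' ∈ A}; |A| = 5.
Bounds: 2|A|-1 ≤ |A - A| ≤ |A|² - |A| + 1, i.e. 9 ≤ |A - A| ≤ 21.
Note: 0 ∈ A - A always (from a - a). The set is symmetric: if d ∈ A - A then -d ∈ A - A.
Enumerate nonzero differences d = a - a' with a > a' (then include -d):
Positive differences: {1, 4, 5, 8, 9, 10}
Full difference set: {0} ∪ (positive diffs) ∪ (negative diffs).
|A - A| = 1 + 2·6 = 13 (matches direct enumeration: 13).

|A - A| = 13


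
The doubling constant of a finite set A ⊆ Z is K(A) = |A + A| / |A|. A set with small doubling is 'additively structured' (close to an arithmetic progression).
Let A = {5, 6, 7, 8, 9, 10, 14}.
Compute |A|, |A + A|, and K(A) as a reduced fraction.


|A| = 7.
Compute A + A by enumerating all 49 pairs.
A + A = {10, 11, 12, 13, 14, 15, 16, 17, 18, 19, 20, 21, 22, 23, 24, 28}, so |A + A| = 16.
K = |A + A| / |A| = 16/7 (already in lowest terms) ≈ 2.2857.
Reference: AP of size 7 gives K = 13/7 ≈ 1.8571; a fully generic set of size 7 gives K ≈ 4.0000.

|A| = 7, |A + A| = 16, K = 16/7.


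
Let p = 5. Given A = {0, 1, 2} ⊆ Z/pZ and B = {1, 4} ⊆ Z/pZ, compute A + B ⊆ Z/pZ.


Work in Z/5Z: reduce every sum a + b modulo 5.
Enumerate all 6 pairs:
a = 0: 0+1=1, 0+4=4
a = 1: 1+1=2, 1+4=0
a = 2: 2+1=3, 2+4=1
Distinct residues collected: {0, 1, 2, 3, 4}
|A + B| = 5 (out of 5 total residues).

A + B = {0, 1, 2, 3, 4}


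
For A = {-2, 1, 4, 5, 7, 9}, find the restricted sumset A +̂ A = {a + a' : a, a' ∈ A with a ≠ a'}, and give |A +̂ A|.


Restricted sumset: A +̂ A = {a + a' : a ∈ A, a' ∈ A, a ≠ a'}.
Equivalently, take A + A and drop any sum 2a that is achievable ONLY as a + a for a ∈ A (i.e. sums representable only with equal summands).
Enumerate pairs (a, a') with a < a' (symmetric, so each unordered pair gives one sum; this covers all a ≠ a'):
  -2 + 1 = -1
  -2 + 4 = 2
  -2 + 5 = 3
  -2 + 7 = 5
  -2 + 9 = 7
  1 + 4 = 5
  1 + 5 = 6
  1 + 7 = 8
  1 + 9 = 10
  4 + 5 = 9
  4 + 7 = 11
  4 + 9 = 13
  5 + 7 = 12
  5 + 9 = 14
  7 + 9 = 16
Collected distinct sums: {-1, 2, 3, 5, 6, 7, 8, 9, 10, 11, 12, 13, 14, 16}
|A +̂ A| = 14
(Reference bound: |A +̂ A| ≥ 2|A| - 3 for |A| ≥ 2, with |A| = 6 giving ≥ 9.)

|A +̂ A| = 14


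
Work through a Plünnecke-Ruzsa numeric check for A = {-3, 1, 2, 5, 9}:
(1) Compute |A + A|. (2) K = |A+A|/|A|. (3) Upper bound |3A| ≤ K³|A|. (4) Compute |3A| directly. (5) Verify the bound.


|A| = 5.
Step 1: Compute A + A by enumerating all 25 pairs.
A + A = {-6, -2, -1, 2, 3, 4, 6, 7, 10, 11, 14, 18}, so |A + A| = 12.
Step 2: Doubling constant K = |A + A|/|A| = 12/5 = 12/5 ≈ 2.4000.
Step 3: Plünnecke-Ruzsa gives |3A| ≤ K³·|A| = (2.4000)³ · 5 ≈ 69.1200.
Step 4: Compute 3A = A + A + A directly by enumerating all triples (a,b,c) ∈ A³; |3A| = 22.
Step 5: Check 22 ≤ 69.1200? Yes ✓.

K = 12/5, Plünnecke-Ruzsa bound K³|A| ≈ 69.1200, |3A| = 22, inequality holds.


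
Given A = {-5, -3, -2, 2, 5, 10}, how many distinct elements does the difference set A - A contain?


A - A = {a - a' : a, a' ∈ A}; |A| = 6.
Bounds: 2|A|-1 ≤ |A - A| ≤ |A|² - |A| + 1, i.e. 11 ≤ |A - A| ≤ 31.
Note: 0 ∈ A - A always (from a - a). The set is symmetric: if d ∈ A - A then -d ∈ A - A.
Enumerate nonzero differences d = a - a' with a > a' (then include -d):
Positive differences: {1, 2, 3, 4, 5, 7, 8, 10, 12, 13, 15}
Full difference set: {0} ∪ (positive diffs) ∪ (negative diffs).
|A - A| = 1 + 2·11 = 23 (matches direct enumeration: 23).

|A - A| = 23


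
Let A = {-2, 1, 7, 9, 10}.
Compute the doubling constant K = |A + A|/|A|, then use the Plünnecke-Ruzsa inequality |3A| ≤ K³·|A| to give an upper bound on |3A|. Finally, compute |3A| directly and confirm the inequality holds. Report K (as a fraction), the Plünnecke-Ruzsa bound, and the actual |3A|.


|A| = 5.
Step 1: Compute A + A by enumerating all 25 pairs.
A + A = {-4, -1, 2, 5, 7, 8, 10, 11, 14, 16, 17, 18, 19, 20}, so |A + A| = 14.
Step 2: Doubling constant K = |A + A|/|A| = 14/5 = 14/5 ≈ 2.8000.
Step 3: Plünnecke-Ruzsa gives |3A| ≤ K³·|A| = (2.8000)³ · 5 ≈ 109.7600.
Step 4: Compute 3A = A + A + A directly by enumerating all triples (a,b,c) ∈ A³; |3A| = 26.
Step 5: Check 26 ≤ 109.7600? Yes ✓.

K = 14/5, Plünnecke-Ruzsa bound K³|A| ≈ 109.7600, |3A| = 26, inequality holds.


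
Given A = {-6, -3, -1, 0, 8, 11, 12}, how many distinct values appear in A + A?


A + A = {a + a' : a, a' ∈ A}; |A| = 7.
General bounds: 2|A| - 1 ≤ |A + A| ≤ |A|(|A|+1)/2, i.e. 13 ≤ |A + A| ≤ 28.
Lower bound 2|A|-1 is attained iff A is an arithmetic progression.
Enumerate sums a + a' for a ≤ a' (symmetric, so this suffices):
a = -6: -6+-6=-12, -6+-3=-9, -6+-1=-7, -6+0=-6, -6+8=2, -6+11=5, -6+12=6
a = -3: -3+-3=-6, -3+-1=-4, -3+0=-3, -3+8=5, -3+11=8, -3+12=9
a = -1: -1+-1=-2, -1+0=-1, -1+8=7, -1+11=10, -1+12=11
a = 0: 0+0=0, 0+8=8, 0+11=11, 0+12=12
a = 8: 8+8=16, 8+11=19, 8+12=20
a = 11: 11+11=22, 11+12=23
a = 12: 12+12=24
Distinct sums: {-12, -9, -7, -6, -4, -3, -2, -1, 0, 2, 5, 6, 7, 8, 9, 10, 11, 12, 16, 19, 20, 22, 23, 24}
|A + A| = 24

|A + A| = 24


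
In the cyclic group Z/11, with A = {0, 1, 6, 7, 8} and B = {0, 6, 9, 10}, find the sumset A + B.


Work in Z/11Z: reduce every sum a + b modulo 11.
Enumerate all 20 pairs:
a = 0: 0+0=0, 0+6=6, 0+9=9, 0+10=10
a = 1: 1+0=1, 1+6=7, 1+9=10, 1+10=0
a = 6: 6+0=6, 6+6=1, 6+9=4, 6+10=5
a = 7: 7+0=7, 7+6=2, 7+9=5, 7+10=6
a = 8: 8+0=8, 8+6=3, 8+9=6, 8+10=7
Distinct residues collected: {0, 1, 2, 3, 4, 5, 6, 7, 8, 9, 10}
|A + B| = 11 (out of 11 total residues).

A + B = {0, 1, 2, 3, 4, 5, 6, 7, 8, 9, 10}


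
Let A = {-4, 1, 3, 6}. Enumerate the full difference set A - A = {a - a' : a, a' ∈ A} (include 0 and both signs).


A - A = {a - a' : a, a' ∈ A}.
Compute a - a' for each ordered pair (a, a'):
a = -4: -4--4=0, -4-1=-5, -4-3=-7, -4-6=-10
a = 1: 1--4=5, 1-1=0, 1-3=-2, 1-6=-5
a = 3: 3--4=7, 3-1=2, 3-3=0, 3-6=-3
a = 6: 6--4=10, 6-1=5, 6-3=3, 6-6=0
Collecting distinct values (and noting 0 appears from a-a):
A - A = {-10, -7, -5, -3, -2, 0, 2, 3, 5, 7, 10}
|A - A| = 11

A - A = {-10, -7, -5, -3, -2, 0, 2, 3, 5, 7, 10}


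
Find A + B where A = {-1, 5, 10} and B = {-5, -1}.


A + B = {a + b : a ∈ A, b ∈ B}.
Enumerate all |A|·|B| = 3·2 = 6 pairs (a, b) and collect distinct sums.
a = -1: -1+-5=-6, -1+-1=-2
a = 5: 5+-5=0, 5+-1=4
a = 10: 10+-5=5, 10+-1=9
Collecting distinct sums: A + B = {-6, -2, 0, 4, 5, 9}
|A + B| = 6

A + B = {-6, -2, 0, 4, 5, 9}


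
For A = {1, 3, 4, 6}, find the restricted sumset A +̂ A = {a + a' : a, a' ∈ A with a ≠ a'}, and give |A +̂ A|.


Restricted sumset: A +̂ A = {a + a' : a ∈ A, a' ∈ A, a ≠ a'}.
Equivalently, take A + A and drop any sum 2a that is achievable ONLY as a + a for a ∈ A (i.e. sums representable only with equal summands).
Enumerate pairs (a, a') with a < a' (symmetric, so each unordered pair gives one sum; this covers all a ≠ a'):
  1 + 3 = 4
  1 + 4 = 5
  1 + 6 = 7
  3 + 4 = 7
  3 + 6 = 9
  4 + 6 = 10
Collected distinct sums: {4, 5, 7, 9, 10}
|A +̂ A| = 5
(Reference bound: |A +̂ A| ≥ 2|A| - 3 for |A| ≥ 2, with |A| = 4 giving ≥ 5.)

|A +̂ A| = 5


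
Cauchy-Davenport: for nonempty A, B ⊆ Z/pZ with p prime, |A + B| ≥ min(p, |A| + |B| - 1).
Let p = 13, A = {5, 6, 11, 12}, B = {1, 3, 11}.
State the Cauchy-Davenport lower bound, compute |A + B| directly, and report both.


Cauchy-Davenport: |A + B| ≥ min(p, |A| + |B| - 1) for A, B nonempty in Z/pZ.
|A| = 4, |B| = 3, p = 13.
CD lower bound = min(13, 4 + 3 - 1) = min(13, 6) = 6.
Compute A + B mod 13 directly:
a = 5: 5+1=6, 5+3=8, 5+11=3
a = 6: 6+1=7, 6+3=9, 6+11=4
a = 11: 11+1=12, 11+3=1, 11+11=9
a = 12: 12+1=0, 12+3=2, 12+11=10
A + B = {0, 1, 2, 3, 4, 6, 7, 8, 9, 10, 12}, so |A + B| = 11.
Verify: 11 ≥ 6? Yes ✓.

CD lower bound = 6, actual |A + B| = 11.


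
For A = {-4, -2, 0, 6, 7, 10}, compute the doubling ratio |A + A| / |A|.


|A| = 6.
Compute A + A by enumerating all 36 pairs.
A + A = {-8, -6, -4, -2, 0, 2, 3, 4, 5, 6, 7, 8, 10, 12, 13, 14, 16, 17, 20}, so |A + A| = 19.
K = |A + A| / |A| = 19/6 (already in lowest terms) ≈ 3.1667.
Reference: AP of size 6 gives K = 11/6 ≈ 1.8333; a fully generic set of size 6 gives K ≈ 3.5000.

|A| = 6, |A + A| = 19, K = 19/6.


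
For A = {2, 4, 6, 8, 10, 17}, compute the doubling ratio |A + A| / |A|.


|A| = 6.
Compute A + A by enumerating all 36 pairs.
A + A = {4, 6, 8, 10, 12, 14, 16, 18, 19, 20, 21, 23, 25, 27, 34}, so |A + A| = 15.
K = |A + A| / |A| = 15/6 = 5/2 ≈ 2.5000.
Reference: AP of size 6 gives K = 11/6 ≈ 1.8333; a fully generic set of size 6 gives K ≈ 3.5000.

|A| = 6, |A + A| = 15, K = 15/6 = 5/2.


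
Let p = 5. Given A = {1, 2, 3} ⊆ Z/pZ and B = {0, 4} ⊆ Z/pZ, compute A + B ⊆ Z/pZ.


Work in Z/5Z: reduce every sum a + b modulo 5.
Enumerate all 6 pairs:
a = 1: 1+0=1, 1+4=0
a = 2: 2+0=2, 2+4=1
a = 3: 3+0=3, 3+4=2
Distinct residues collected: {0, 1, 2, 3}
|A + B| = 4 (out of 5 total residues).

A + B = {0, 1, 2, 3}


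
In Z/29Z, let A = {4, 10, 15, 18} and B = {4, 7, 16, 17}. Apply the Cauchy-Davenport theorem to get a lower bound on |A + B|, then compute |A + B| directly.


Cauchy-Davenport: |A + B| ≥ min(p, |A| + |B| - 1) for A, B nonempty in Z/pZ.
|A| = 4, |B| = 4, p = 29.
CD lower bound = min(29, 4 + 4 - 1) = min(29, 7) = 7.
Compute A + B mod 29 directly:
a = 4: 4+4=8, 4+7=11, 4+16=20, 4+17=21
a = 10: 10+4=14, 10+7=17, 10+16=26, 10+17=27
a = 15: 15+4=19, 15+7=22, 15+16=2, 15+17=3
a = 18: 18+4=22, 18+7=25, 18+16=5, 18+17=6
A + B = {2, 3, 5, 6, 8, 11, 14, 17, 19, 20, 21, 22, 25, 26, 27}, so |A + B| = 15.
Verify: 15 ≥ 7? Yes ✓.

CD lower bound = 7, actual |A + B| = 15.


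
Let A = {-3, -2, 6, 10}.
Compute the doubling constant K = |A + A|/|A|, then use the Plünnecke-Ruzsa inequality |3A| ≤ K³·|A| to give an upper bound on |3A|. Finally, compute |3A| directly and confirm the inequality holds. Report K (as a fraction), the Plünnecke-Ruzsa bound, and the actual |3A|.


|A| = 4.
Step 1: Compute A + A by enumerating all 16 pairs.
A + A = {-6, -5, -4, 3, 4, 7, 8, 12, 16, 20}, so |A + A| = 10.
Step 2: Doubling constant K = |A + A|/|A| = 10/4 = 10/4 ≈ 2.5000.
Step 3: Plünnecke-Ruzsa gives |3A| ≤ K³·|A| = (2.5000)³ · 4 ≈ 62.5000.
Step 4: Compute 3A = A + A + A directly by enumerating all triples (a,b,c) ∈ A³; |3A| = 19.
Step 5: Check 19 ≤ 62.5000? Yes ✓.

K = 10/4, Plünnecke-Ruzsa bound K³|A| ≈ 62.5000, |3A| = 19, inequality holds.


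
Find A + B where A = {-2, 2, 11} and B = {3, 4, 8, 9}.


A + B = {a + b : a ∈ A, b ∈ B}.
Enumerate all |A|·|B| = 3·4 = 12 pairs (a, b) and collect distinct sums.
a = -2: -2+3=1, -2+4=2, -2+8=6, -2+9=7
a = 2: 2+3=5, 2+4=6, 2+8=10, 2+9=11
a = 11: 11+3=14, 11+4=15, 11+8=19, 11+9=20
Collecting distinct sums: A + B = {1, 2, 5, 6, 7, 10, 11, 14, 15, 19, 20}
|A + B| = 11

A + B = {1, 2, 5, 6, 7, 10, 11, 14, 15, 19, 20}


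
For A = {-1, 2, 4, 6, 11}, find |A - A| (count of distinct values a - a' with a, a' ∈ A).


A - A = {a - a' : a, a' ∈ A}; |A| = 5.
Bounds: 2|A|-1 ≤ |A - A| ≤ |A|² - |A| + 1, i.e. 9 ≤ |A - A| ≤ 21.
Note: 0 ∈ A - A always (from a - a). The set is symmetric: if d ∈ A - A then -d ∈ A - A.
Enumerate nonzero differences d = a - a' with a > a' (then include -d):
Positive differences: {2, 3, 4, 5, 7, 9, 12}
Full difference set: {0} ∪ (positive diffs) ∪ (negative diffs).
|A - A| = 1 + 2·7 = 15 (matches direct enumeration: 15).

|A - A| = 15


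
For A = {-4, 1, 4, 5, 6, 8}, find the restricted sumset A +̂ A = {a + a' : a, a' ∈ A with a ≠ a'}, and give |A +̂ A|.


Restricted sumset: A +̂ A = {a + a' : a ∈ A, a' ∈ A, a ≠ a'}.
Equivalently, take A + A and drop any sum 2a that is achievable ONLY as a + a for a ∈ A (i.e. sums representable only with equal summands).
Enumerate pairs (a, a') with a < a' (symmetric, so each unordered pair gives one sum; this covers all a ≠ a'):
  -4 + 1 = -3
  -4 + 4 = 0
  -4 + 5 = 1
  -4 + 6 = 2
  -4 + 8 = 4
  1 + 4 = 5
  1 + 5 = 6
  1 + 6 = 7
  1 + 8 = 9
  4 + 5 = 9
  4 + 6 = 10
  4 + 8 = 12
  5 + 6 = 11
  5 + 8 = 13
  6 + 8 = 14
Collected distinct sums: {-3, 0, 1, 2, 4, 5, 6, 7, 9, 10, 11, 12, 13, 14}
|A +̂ A| = 14
(Reference bound: |A +̂ A| ≥ 2|A| - 3 for |A| ≥ 2, with |A| = 6 giving ≥ 9.)

|A +̂ A| = 14


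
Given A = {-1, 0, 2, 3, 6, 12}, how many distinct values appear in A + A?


A + A = {a + a' : a, a' ∈ A}; |A| = 6.
General bounds: 2|A| - 1 ≤ |A + A| ≤ |A|(|A|+1)/2, i.e. 11 ≤ |A + A| ≤ 21.
Lower bound 2|A|-1 is attained iff A is an arithmetic progression.
Enumerate sums a + a' for a ≤ a' (symmetric, so this suffices):
a = -1: -1+-1=-2, -1+0=-1, -1+2=1, -1+3=2, -1+6=5, -1+12=11
a = 0: 0+0=0, 0+2=2, 0+3=3, 0+6=6, 0+12=12
a = 2: 2+2=4, 2+3=5, 2+6=8, 2+12=14
a = 3: 3+3=6, 3+6=9, 3+12=15
a = 6: 6+6=12, 6+12=18
a = 12: 12+12=24
Distinct sums: {-2, -1, 0, 1, 2, 3, 4, 5, 6, 8, 9, 11, 12, 14, 15, 18, 24}
|A + A| = 17

|A + A| = 17


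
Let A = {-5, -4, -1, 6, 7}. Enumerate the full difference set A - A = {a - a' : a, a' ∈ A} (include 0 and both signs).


A - A = {a - a' : a, a' ∈ A}.
Compute a - a' for each ordered pair (a, a'):
a = -5: -5--5=0, -5--4=-1, -5--1=-4, -5-6=-11, -5-7=-12
a = -4: -4--5=1, -4--4=0, -4--1=-3, -4-6=-10, -4-7=-11
a = -1: -1--5=4, -1--4=3, -1--1=0, -1-6=-7, -1-7=-8
a = 6: 6--5=11, 6--4=10, 6--1=7, 6-6=0, 6-7=-1
a = 7: 7--5=12, 7--4=11, 7--1=8, 7-6=1, 7-7=0
Collecting distinct values (and noting 0 appears from a-a):
A - A = {-12, -11, -10, -8, -7, -4, -3, -1, 0, 1, 3, 4, 7, 8, 10, 11, 12}
|A - A| = 17

A - A = {-12, -11, -10, -8, -7, -4, -3, -1, 0, 1, 3, 4, 7, 8, 10, 11, 12}


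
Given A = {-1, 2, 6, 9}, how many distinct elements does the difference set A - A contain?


A - A = {a - a' : a, a' ∈ A}; |A| = 4.
Bounds: 2|A|-1 ≤ |A - A| ≤ |A|² - |A| + 1, i.e. 7 ≤ |A - A| ≤ 13.
Note: 0 ∈ A - A always (from a - a). The set is symmetric: if d ∈ A - A then -d ∈ A - A.
Enumerate nonzero differences d = a - a' with a > a' (then include -d):
Positive differences: {3, 4, 7, 10}
Full difference set: {0} ∪ (positive diffs) ∪ (negative diffs).
|A - A| = 1 + 2·4 = 9 (matches direct enumeration: 9).

|A - A| = 9


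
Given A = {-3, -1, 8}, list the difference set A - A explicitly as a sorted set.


A - A = {a - a' : a, a' ∈ A}.
Compute a - a' for each ordered pair (a, a'):
a = -3: -3--3=0, -3--1=-2, -3-8=-11
a = -1: -1--3=2, -1--1=0, -1-8=-9
a = 8: 8--3=11, 8--1=9, 8-8=0
Collecting distinct values (and noting 0 appears from a-a):
A - A = {-11, -9, -2, 0, 2, 9, 11}
|A - A| = 7

A - A = {-11, -9, -2, 0, 2, 9, 11}


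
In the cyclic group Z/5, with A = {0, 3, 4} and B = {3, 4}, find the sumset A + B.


Work in Z/5Z: reduce every sum a + b modulo 5.
Enumerate all 6 pairs:
a = 0: 0+3=3, 0+4=4
a = 3: 3+3=1, 3+4=2
a = 4: 4+3=2, 4+4=3
Distinct residues collected: {1, 2, 3, 4}
|A + B| = 4 (out of 5 total residues).

A + B = {1, 2, 3, 4}


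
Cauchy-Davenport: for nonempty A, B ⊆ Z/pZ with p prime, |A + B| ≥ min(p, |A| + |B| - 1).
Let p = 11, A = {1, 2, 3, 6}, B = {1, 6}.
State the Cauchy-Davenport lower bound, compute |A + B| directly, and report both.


Cauchy-Davenport: |A + B| ≥ min(p, |A| + |B| - 1) for A, B nonempty in Z/pZ.
|A| = 4, |B| = 2, p = 11.
CD lower bound = min(11, 4 + 2 - 1) = min(11, 5) = 5.
Compute A + B mod 11 directly:
a = 1: 1+1=2, 1+6=7
a = 2: 2+1=3, 2+6=8
a = 3: 3+1=4, 3+6=9
a = 6: 6+1=7, 6+6=1
A + B = {1, 2, 3, 4, 7, 8, 9}, so |A + B| = 7.
Verify: 7 ≥ 5? Yes ✓.

CD lower bound = 5, actual |A + B| = 7.


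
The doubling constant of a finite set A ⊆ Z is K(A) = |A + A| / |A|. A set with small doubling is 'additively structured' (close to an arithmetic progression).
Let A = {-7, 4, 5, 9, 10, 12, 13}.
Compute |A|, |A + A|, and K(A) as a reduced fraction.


|A| = 7.
Compute A + A by enumerating all 49 pairs.
A + A = {-14, -3, -2, 2, 3, 5, 6, 8, 9, 10, 13, 14, 15, 16, 17, 18, 19, 20, 21, 22, 23, 24, 25, 26}, so |A + A| = 24.
K = |A + A| / |A| = 24/7 (already in lowest terms) ≈ 3.4286.
Reference: AP of size 7 gives K = 13/7 ≈ 1.8571; a fully generic set of size 7 gives K ≈ 4.0000.

|A| = 7, |A + A| = 24, K = 24/7.


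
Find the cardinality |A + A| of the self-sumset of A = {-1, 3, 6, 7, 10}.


A + A = {a + a' : a, a' ∈ A}; |A| = 5.
General bounds: 2|A| - 1 ≤ |A + A| ≤ |A|(|A|+1)/2, i.e. 9 ≤ |A + A| ≤ 15.
Lower bound 2|A|-1 is attained iff A is an arithmetic progression.
Enumerate sums a + a' for a ≤ a' (symmetric, so this suffices):
a = -1: -1+-1=-2, -1+3=2, -1+6=5, -1+7=6, -1+10=9
a = 3: 3+3=6, 3+6=9, 3+7=10, 3+10=13
a = 6: 6+6=12, 6+7=13, 6+10=16
a = 7: 7+7=14, 7+10=17
a = 10: 10+10=20
Distinct sums: {-2, 2, 5, 6, 9, 10, 12, 13, 14, 16, 17, 20}
|A + A| = 12

|A + A| = 12


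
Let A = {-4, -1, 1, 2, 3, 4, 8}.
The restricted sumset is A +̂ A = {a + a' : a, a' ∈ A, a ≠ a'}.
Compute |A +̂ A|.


Restricted sumset: A +̂ A = {a + a' : a ∈ A, a' ∈ A, a ≠ a'}.
Equivalently, take A + A and drop any sum 2a that is achievable ONLY as a + a for a ∈ A (i.e. sums representable only with equal summands).
Enumerate pairs (a, a') with a < a' (symmetric, so each unordered pair gives one sum; this covers all a ≠ a'):
  -4 + -1 = -5
  -4 + 1 = -3
  -4 + 2 = -2
  -4 + 3 = -1
  -4 + 4 = 0
  -4 + 8 = 4
  -1 + 1 = 0
  -1 + 2 = 1
  -1 + 3 = 2
  -1 + 4 = 3
  -1 + 8 = 7
  1 + 2 = 3
  1 + 3 = 4
  1 + 4 = 5
  1 + 8 = 9
  2 + 3 = 5
  2 + 4 = 6
  2 + 8 = 10
  3 + 4 = 7
  3 + 8 = 11
  4 + 8 = 12
Collected distinct sums: {-5, -3, -2, -1, 0, 1, 2, 3, 4, 5, 6, 7, 9, 10, 11, 12}
|A +̂ A| = 16
(Reference bound: |A +̂ A| ≥ 2|A| - 3 for |A| ≥ 2, with |A| = 7 giving ≥ 11.)

|A +̂ A| = 16


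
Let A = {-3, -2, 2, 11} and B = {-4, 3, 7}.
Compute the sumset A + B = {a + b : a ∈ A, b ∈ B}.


A + B = {a + b : a ∈ A, b ∈ B}.
Enumerate all |A|·|B| = 4·3 = 12 pairs (a, b) and collect distinct sums.
a = -3: -3+-4=-7, -3+3=0, -3+7=4
a = -2: -2+-4=-6, -2+3=1, -2+7=5
a = 2: 2+-4=-2, 2+3=5, 2+7=9
a = 11: 11+-4=7, 11+3=14, 11+7=18
Collecting distinct sums: A + B = {-7, -6, -2, 0, 1, 4, 5, 7, 9, 14, 18}
|A + B| = 11

A + B = {-7, -6, -2, 0, 1, 4, 5, 7, 9, 14, 18}


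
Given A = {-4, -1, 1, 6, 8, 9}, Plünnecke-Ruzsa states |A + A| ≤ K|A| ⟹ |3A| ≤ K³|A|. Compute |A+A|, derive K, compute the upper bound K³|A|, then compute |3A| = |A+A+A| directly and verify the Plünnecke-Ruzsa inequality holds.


|A| = 6.
Step 1: Compute A + A by enumerating all 36 pairs.
A + A = {-8, -5, -3, -2, 0, 2, 4, 5, 7, 8, 9, 10, 12, 14, 15, 16, 17, 18}, so |A + A| = 18.
Step 2: Doubling constant K = |A + A|/|A| = 18/6 = 18/6 ≈ 3.0000.
Step 3: Plünnecke-Ruzsa gives |3A| ≤ K³·|A| = (3.0000)³ · 6 ≈ 162.0000.
Step 4: Compute 3A = A + A + A directly by enumerating all triples (a,b,c) ∈ A³; |3A| = 35.
Step 5: Check 35 ≤ 162.0000? Yes ✓.

K = 18/6, Plünnecke-Ruzsa bound K³|A| ≈ 162.0000, |3A| = 35, inequality holds.


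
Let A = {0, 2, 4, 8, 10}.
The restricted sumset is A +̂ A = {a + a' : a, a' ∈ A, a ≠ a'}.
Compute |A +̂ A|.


Restricted sumset: A +̂ A = {a + a' : a ∈ A, a' ∈ A, a ≠ a'}.
Equivalently, take A + A and drop any sum 2a that is achievable ONLY as a + a for a ∈ A (i.e. sums representable only with equal summands).
Enumerate pairs (a, a') with a < a' (symmetric, so each unordered pair gives one sum; this covers all a ≠ a'):
  0 + 2 = 2
  0 + 4 = 4
  0 + 8 = 8
  0 + 10 = 10
  2 + 4 = 6
  2 + 8 = 10
  2 + 10 = 12
  4 + 8 = 12
  4 + 10 = 14
  8 + 10 = 18
Collected distinct sums: {2, 4, 6, 8, 10, 12, 14, 18}
|A +̂ A| = 8
(Reference bound: |A +̂ A| ≥ 2|A| - 3 for |A| ≥ 2, with |A| = 5 giving ≥ 7.)

|A +̂ A| = 8


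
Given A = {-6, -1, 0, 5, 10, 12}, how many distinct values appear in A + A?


A + A = {a + a' : a, a' ∈ A}; |A| = 6.
General bounds: 2|A| - 1 ≤ |A + A| ≤ |A|(|A|+1)/2, i.e. 11 ≤ |A + A| ≤ 21.
Lower bound 2|A|-1 is attained iff A is an arithmetic progression.
Enumerate sums a + a' for a ≤ a' (symmetric, so this suffices):
a = -6: -6+-6=-12, -6+-1=-7, -6+0=-6, -6+5=-1, -6+10=4, -6+12=6
a = -1: -1+-1=-2, -1+0=-1, -1+5=4, -1+10=9, -1+12=11
a = 0: 0+0=0, 0+5=5, 0+10=10, 0+12=12
a = 5: 5+5=10, 5+10=15, 5+12=17
a = 10: 10+10=20, 10+12=22
a = 12: 12+12=24
Distinct sums: {-12, -7, -6, -2, -1, 0, 4, 5, 6, 9, 10, 11, 12, 15, 17, 20, 22, 24}
|A + A| = 18

|A + A| = 18


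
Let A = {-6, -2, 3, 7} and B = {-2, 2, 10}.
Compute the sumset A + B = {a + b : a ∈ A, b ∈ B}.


A + B = {a + b : a ∈ A, b ∈ B}.
Enumerate all |A|·|B| = 4·3 = 12 pairs (a, b) and collect distinct sums.
a = -6: -6+-2=-8, -6+2=-4, -6+10=4
a = -2: -2+-2=-4, -2+2=0, -2+10=8
a = 3: 3+-2=1, 3+2=5, 3+10=13
a = 7: 7+-2=5, 7+2=9, 7+10=17
Collecting distinct sums: A + B = {-8, -4, 0, 1, 4, 5, 8, 9, 13, 17}
|A + B| = 10

A + B = {-8, -4, 0, 1, 4, 5, 8, 9, 13, 17}


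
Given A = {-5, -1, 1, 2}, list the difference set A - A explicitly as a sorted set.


A - A = {a - a' : a, a' ∈ A}.
Compute a - a' for each ordered pair (a, a'):
a = -5: -5--5=0, -5--1=-4, -5-1=-6, -5-2=-7
a = -1: -1--5=4, -1--1=0, -1-1=-2, -1-2=-3
a = 1: 1--5=6, 1--1=2, 1-1=0, 1-2=-1
a = 2: 2--5=7, 2--1=3, 2-1=1, 2-2=0
Collecting distinct values (and noting 0 appears from a-a):
A - A = {-7, -6, -4, -3, -2, -1, 0, 1, 2, 3, 4, 6, 7}
|A - A| = 13

A - A = {-7, -6, -4, -3, -2, -1, 0, 1, 2, 3, 4, 6, 7}


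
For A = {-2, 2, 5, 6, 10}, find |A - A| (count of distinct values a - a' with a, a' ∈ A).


A - A = {a - a' : a, a' ∈ A}; |A| = 5.
Bounds: 2|A|-1 ≤ |A - A| ≤ |A|² - |A| + 1, i.e. 9 ≤ |A - A| ≤ 21.
Note: 0 ∈ A - A always (from a - a). The set is symmetric: if d ∈ A - A then -d ∈ A - A.
Enumerate nonzero differences d = a - a' with a > a' (then include -d):
Positive differences: {1, 3, 4, 5, 7, 8, 12}
Full difference set: {0} ∪ (positive diffs) ∪ (negative diffs).
|A - A| = 1 + 2·7 = 15 (matches direct enumeration: 15).

|A - A| = 15


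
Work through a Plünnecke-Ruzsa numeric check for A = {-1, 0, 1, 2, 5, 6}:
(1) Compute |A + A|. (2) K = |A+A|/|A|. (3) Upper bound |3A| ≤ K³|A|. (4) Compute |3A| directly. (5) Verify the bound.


|A| = 6.
Step 1: Compute A + A by enumerating all 36 pairs.
A + A = {-2, -1, 0, 1, 2, 3, 4, 5, 6, 7, 8, 10, 11, 12}, so |A + A| = 14.
Step 2: Doubling constant K = |A + A|/|A| = 14/6 = 14/6 ≈ 2.3333.
Step 3: Plünnecke-Ruzsa gives |3A| ≤ K³·|A| = (2.3333)³ · 6 ≈ 76.2222.
Step 4: Compute 3A = A + A + A directly by enumerating all triples (a,b,c) ∈ A³; |3A| = 22.
Step 5: Check 22 ≤ 76.2222? Yes ✓.

K = 14/6, Plünnecke-Ruzsa bound K³|A| ≈ 76.2222, |3A| = 22, inequality holds.


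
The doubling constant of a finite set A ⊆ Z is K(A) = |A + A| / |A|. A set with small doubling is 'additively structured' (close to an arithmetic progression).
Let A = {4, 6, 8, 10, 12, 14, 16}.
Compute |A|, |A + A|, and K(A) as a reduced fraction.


|A| = 7.
Compute A + A by enumerating all 49 pairs.
A + A = {8, 10, 12, 14, 16, 18, 20, 22, 24, 26, 28, 30, 32}, so |A + A| = 13.
K = |A + A| / |A| = 13/7 (already in lowest terms) ≈ 1.8571.
Reference: AP of size 7 gives K = 13/7 ≈ 1.8571; a fully generic set of size 7 gives K ≈ 4.0000.

|A| = 7, |A + A| = 13, K = 13/7.


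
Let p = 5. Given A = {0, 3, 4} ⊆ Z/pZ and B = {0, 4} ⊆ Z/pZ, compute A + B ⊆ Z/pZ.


Work in Z/5Z: reduce every sum a + b modulo 5.
Enumerate all 6 pairs:
a = 0: 0+0=0, 0+4=4
a = 3: 3+0=3, 3+4=2
a = 4: 4+0=4, 4+4=3
Distinct residues collected: {0, 2, 3, 4}
|A + B| = 4 (out of 5 total residues).

A + B = {0, 2, 3, 4}


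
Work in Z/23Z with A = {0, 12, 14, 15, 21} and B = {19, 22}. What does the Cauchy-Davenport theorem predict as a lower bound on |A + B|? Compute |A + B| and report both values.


Cauchy-Davenport: |A + B| ≥ min(p, |A| + |B| - 1) for A, B nonempty in Z/pZ.
|A| = 5, |B| = 2, p = 23.
CD lower bound = min(23, 5 + 2 - 1) = min(23, 6) = 6.
Compute A + B mod 23 directly:
a = 0: 0+19=19, 0+22=22
a = 12: 12+19=8, 12+22=11
a = 14: 14+19=10, 14+22=13
a = 15: 15+19=11, 15+22=14
a = 21: 21+19=17, 21+22=20
A + B = {8, 10, 11, 13, 14, 17, 19, 20, 22}, so |A + B| = 9.
Verify: 9 ≥ 6? Yes ✓.

CD lower bound = 6, actual |A + B| = 9.


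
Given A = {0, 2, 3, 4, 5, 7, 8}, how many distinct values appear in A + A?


A + A = {a + a' : a, a' ∈ A}; |A| = 7.
General bounds: 2|A| - 1 ≤ |A + A| ≤ |A|(|A|+1)/2, i.e. 13 ≤ |A + A| ≤ 28.
Lower bound 2|A|-1 is attained iff A is an arithmetic progression.
Enumerate sums a + a' for a ≤ a' (symmetric, so this suffices):
a = 0: 0+0=0, 0+2=2, 0+3=3, 0+4=4, 0+5=5, 0+7=7, 0+8=8
a = 2: 2+2=4, 2+3=5, 2+4=6, 2+5=7, 2+7=9, 2+8=10
a = 3: 3+3=6, 3+4=7, 3+5=8, 3+7=10, 3+8=11
a = 4: 4+4=8, 4+5=9, 4+7=11, 4+8=12
a = 5: 5+5=10, 5+7=12, 5+8=13
a = 7: 7+7=14, 7+8=15
a = 8: 8+8=16
Distinct sums: {0, 2, 3, 4, 5, 6, 7, 8, 9, 10, 11, 12, 13, 14, 15, 16}
|A + A| = 16

|A + A| = 16


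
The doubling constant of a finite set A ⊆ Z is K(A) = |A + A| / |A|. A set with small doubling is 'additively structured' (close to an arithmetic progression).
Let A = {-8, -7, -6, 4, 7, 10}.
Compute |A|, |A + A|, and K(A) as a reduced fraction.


|A| = 6.
Compute A + A by enumerating all 36 pairs.
A + A = {-16, -15, -14, -13, -12, -4, -3, -2, -1, 0, 1, 2, 3, 4, 8, 11, 14, 17, 20}, so |A + A| = 19.
K = |A + A| / |A| = 19/6 (already in lowest terms) ≈ 3.1667.
Reference: AP of size 6 gives K = 11/6 ≈ 1.8333; a fully generic set of size 6 gives K ≈ 3.5000.

|A| = 6, |A + A| = 19, K = 19/6.


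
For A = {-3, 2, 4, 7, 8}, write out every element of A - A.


A - A = {a - a' : a, a' ∈ A}.
Compute a - a' for each ordered pair (a, a'):
a = -3: -3--3=0, -3-2=-5, -3-4=-7, -3-7=-10, -3-8=-11
a = 2: 2--3=5, 2-2=0, 2-4=-2, 2-7=-5, 2-8=-6
a = 4: 4--3=7, 4-2=2, 4-4=0, 4-7=-3, 4-8=-4
a = 7: 7--3=10, 7-2=5, 7-4=3, 7-7=0, 7-8=-1
a = 8: 8--3=11, 8-2=6, 8-4=4, 8-7=1, 8-8=0
Collecting distinct values (and noting 0 appears from a-a):
A - A = {-11, -10, -7, -6, -5, -4, -3, -2, -1, 0, 1, 2, 3, 4, 5, 6, 7, 10, 11}
|A - A| = 19

A - A = {-11, -10, -7, -6, -5, -4, -3, -2, -1, 0, 1, 2, 3, 4, 5, 6, 7, 10, 11}


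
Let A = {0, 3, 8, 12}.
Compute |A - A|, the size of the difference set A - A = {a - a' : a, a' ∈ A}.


A - A = {a - a' : a, a' ∈ A}; |A| = 4.
Bounds: 2|A|-1 ≤ |A - A| ≤ |A|² - |A| + 1, i.e. 7 ≤ |A - A| ≤ 13.
Note: 0 ∈ A - A always (from a - a). The set is symmetric: if d ∈ A - A then -d ∈ A - A.
Enumerate nonzero differences d = a - a' with a > a' (then include -d):
Positive differences: {3, 4, 5, 8, 9, 12}
Full difference set: {0} ∪ (positive diffs) ∪ (negative diffs).
|A - A| = 1 + 2·6 = 13 (matches direct enumeration: 13).

|A - A| = 13


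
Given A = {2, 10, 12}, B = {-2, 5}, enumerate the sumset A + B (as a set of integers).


A + B = {a + b : a ∈ A, b ∈ B}.
Enumerate all |A|·|B| = 3·2 = 6 pairs (a, b) and collect distinct sums.
a = 2: 2+-2=0, 2+5=7
a = 10: 10+-2=8, 10+5=15
a = 12: 12+-2=10, 12+5=17
Collecting distinct sums: A + B = {0, 7, 8, 10, 15, 17}
|A + B| = 6

A + B = {0, 7, 8, 10, 15, 17}


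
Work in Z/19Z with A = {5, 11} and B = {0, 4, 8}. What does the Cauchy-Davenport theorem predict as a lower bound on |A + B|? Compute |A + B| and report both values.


Cauchy-Davenport: |A + B| ≥ min(p, |A| + |B| - 1) for A, B nonempty in Z/pZ.
|A| = 2, |B| = 3, p = 19.
CD lower bound = min(19, 2 + 3 - 1) = min(19, 4) = 4.
Compute A + B mod 19 directly:
a = 5: 5+0=5, 5+4=9, 5+8=13
a = 11: 11+0=11, 11+4=15, 11+8=0
A + B = {0, 5, 9, 11, 13, 15}, so |A + B| = 6.
Verify: 6 ≥ 4? Yes ✓.

CD lower bound = 4, actual |A + B| = 6.


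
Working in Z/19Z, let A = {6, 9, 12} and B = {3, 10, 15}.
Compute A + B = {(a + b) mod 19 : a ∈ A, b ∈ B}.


Work in Z/19Z: reduce every sum a + b modulo 19.
Enumerate all 9 pairs:
a = 6: 6+3=9, 6+10=16, 6+15=2
a = 9: 9+3=12, 9+10=0, 9+15=5
a = 12: 12+3=15, 12+10=3, 12+15=8
Distinct residues collected: {0, 2, 3, 5, 8, 9, 12, 15, 16}
|A + B| = 9 (out of 19 total residues).

A + B = {0, 2, 3, 5, 8, 9, 12, 15, 16}


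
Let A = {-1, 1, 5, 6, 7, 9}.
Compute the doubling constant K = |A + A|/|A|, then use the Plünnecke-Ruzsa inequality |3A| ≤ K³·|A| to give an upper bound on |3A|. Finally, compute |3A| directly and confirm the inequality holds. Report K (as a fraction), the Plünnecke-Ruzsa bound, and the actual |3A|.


|A| = 6.
Step 1: Compute A + A by enumerating all 36 pairs.
A + A = {-2, 0, 2, 4, 5, 6, 7, 8, 10, 11, 12, 13, 14, 15, 16, 18}, so |A + A| = 16.
Step 2: Doubling constant K = |A + A|/|A| = 16/6 = 16/6 ≈ 2.6667.
Step 3: Plünnecke-Ruzsa gives |3A| ≤ K³·|A| = (2.6667)³ · 6 ≈ 113.7778.
Step 4: Compute 3A = A + A + A directly by enumerating all triples (a,b,c) ∈ A³; |3A| = 27.
Step 5: Check 27 ≤ 113.7778? Yes ✓.

K = 16/6, Plünnecke-Ruzsa bound K³|A| ≈ 113.7778, |3A| = 27, inequality holds.


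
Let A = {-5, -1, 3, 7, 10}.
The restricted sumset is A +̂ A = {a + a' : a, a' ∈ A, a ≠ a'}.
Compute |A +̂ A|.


Restricted sumset: A +̂ A = {a + a' : a ∈ A, a' ∈ A, a ≠ a'}.
Equivalently, take A + A and drop any sum 2a that is achievable ONLY as a + a for a ∈ A (i.e. sums representable only with equal summands).
Enumerate pairs (a, a') with a < a' (symmetric, so each unordered pair gives one sum; this covers all a ≠ a'):
  -5 + -1 = -6
  -5 + 3 = -2
  -5 + 7 = 2
  -5 + 10 = 5
  -1 + 3 = 2
  -1 + 7 = 6
  -1 + 10 = 9
  3 + 7 = 10
  3 + 10 = 13
  7 + 10 = 17
Collected distinct sums: {-6, -2, 2, 5, 6, 9, 10, 13, 17}
|A +̂ A| = 9
(Reference bound: |A +̂ A| ≥ 2|A| - 3 for |A| ≥ 2, with |A| = 5 giving ≥ 7.)

|A +̂ A| = 9


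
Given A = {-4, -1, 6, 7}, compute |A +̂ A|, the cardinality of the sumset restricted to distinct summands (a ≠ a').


Restricted sumset: A +̂ A = {a + a' : a ∈ A, a' ∈ A, a ≠ a'}.
Equivalently, take A + A and drop any sum 2a that is achievable ONLY as a + a for a ∈ A (i.e. sums representable only with equal summands).
Enumerate pairs (a, a') with a < a' (symmetric, so each unordered pair gives one sum; this covers all a ≠ a'):
  -4 + -1 = -5
  -4 + 6 = 2
  -4 + 7 = 3
  -1 + 6 = 5
  -1 + 7 = 6
  6 + 7 = 13
Collected distinct sums: {-5, 2, 3, 5, 6, 13}
|A +̂ A| = 6
(Reference bound: |A +̂ A| ≥ 2|A| - 3 for |A| ≥ 2, with |A| = 4 giving ≥ 5.)

|A +̂ A| = 6


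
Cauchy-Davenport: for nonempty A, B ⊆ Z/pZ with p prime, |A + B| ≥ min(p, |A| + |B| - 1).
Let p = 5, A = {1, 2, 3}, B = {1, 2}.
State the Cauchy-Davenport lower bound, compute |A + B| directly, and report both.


Cauchy-Davenport: |A + B| ≥ min(p, |A| + |B| - 1) for A, B nonempty in Z/pZ.
|A| = 3, |B| = 2, p = 5.
CD lower bound = min(5, 3 + 2 - 1) = min(5, 4) = 4.
Compute A + B mod 5 directly:
a = 1: 1+1=2, 1+2=3
a = 2: 2+1=3, 2+2=4
a = 3: 3+1=4, 3+2=0
A + B = {0, 2, 3, 4}, so |A + B| = 4.
Verify: 4 ≥ 4? Yes ✓.

CD lower bound = 4, actual |A + B| = 4.


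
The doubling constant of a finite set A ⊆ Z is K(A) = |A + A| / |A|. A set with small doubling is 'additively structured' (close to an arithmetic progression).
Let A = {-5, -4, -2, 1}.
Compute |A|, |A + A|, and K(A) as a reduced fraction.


|A| = 4.
Compute A + A by enumerating all 16 pairs.
A + A = {-10, -9, -8, -7, -6, -4, -3, -1, 2}, so |A + A| = 9.
K = |A + A| / |A| = 9/4 (already in lowest terms) ≈ 2.2500.
Reference: AP of size 4 gives K = 7/4 ≈ 1.7500; a fully generic set of size 4 gives K ≈ 2.5000.

|A| = 4, |A + A| = 9, K = 9/4.


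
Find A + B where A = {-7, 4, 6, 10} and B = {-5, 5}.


A + B = {a + b : a ∈ A, b ∈ B}.
Enumerate all |A|·|B| = 4·2 = 8 pairs (a, b) and collect distinct sums.
a = -7: -7+-5=-12, -7+5=-2
a = 4: 4+-5=-1, 4+5=9
a = 6: 6+-5=1, 6+5=11
a = 10: 10+-5=5, 10+5=15
Collecting distinct sums: A + B = {-12, -2, -1, 1, 5, 9, 11, 15}
|A + B| = 8

A + B = {-12, -2, -1, 1, 5, 9, 11, 15}


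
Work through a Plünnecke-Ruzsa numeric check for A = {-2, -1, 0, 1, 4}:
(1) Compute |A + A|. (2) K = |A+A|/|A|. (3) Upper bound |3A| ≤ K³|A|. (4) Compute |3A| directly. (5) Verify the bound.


|A| = 5.
Step 1: Compute A + A by enumerating all 25 pairs.
A + A = {-4, -3, -2, -1, 0, 1, 2, 3, 4, 5, 8}, so |A + A| = 11.
Step 2: Doubling constant K = |A + A|/|A| = 11/5 = 11/5 ≈ 2.2000.
Step 3: Plünnecke-Ruzsa gives |3A| ≤ K³·|A| = (2.2000)³ · 5 ≈ 53.2400.
Step 4: Compute 3A = A + A + A directly by enumerating all triples (a,b,c) ∈ A³; |3A| = 17.
Step 5: Check 17 ≤ 53.2400? Yes ✓.

K = 11/5, Plünnecke-Ruzsa bound K³|A| ≈ 53.2400, |3A| = 17, inequality holds.


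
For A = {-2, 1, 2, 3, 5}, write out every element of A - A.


A - A = {a - a' : a, a' ∈ A}.
Compute a - a' for each ordered pair (a, a'):
a = -2: -2--2=0, -2-1=-3, -2-2=-4, -2-3=-5, -2-5=-7
a = 1: 1--2=3, 1-1=0, 1-2=-1, 1-3=-2, 1-5=-4
a = 2: 2--2=4, 2-1=1, 2-2=0, 2-3=-1, 2-5=-3
a = 3: 3--2=5, 3-1=2, 3-2=1, 3-3=0, 3-5=-2
a = 5: 5--2=7, 5-1=4, 5-2=3, 5-3=2, 5-5=0
Collecting distinct values (and noting 0 appears from a-a):
A - A = {-7, -5, -4, -3, -2, -1, 0, 1, 2, 3, 4, 5, 7}
|A - A| = 13

A - A = {-7, -5, -4, -3, -2, -1, 0, 1, 2, 3, 4, 5, 7}


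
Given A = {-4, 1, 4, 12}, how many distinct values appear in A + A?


A + A = {a + a' : a, a' ∈ A}; |A| = 4.
General bounds: 2|A| - 1 ≤ |A + A| ≤ |A|(|A|+1)/2, i.e. 7 ≤ |A + A| ≤ 10.
Lower bound 2|A|-1 is attained iff A is an arithmetic progression.
Enumerate sums a + a' for a ≤ a' (symmetric, so this suffices):
a = -4: -4+-4=-8, -4+1=-3, -4+4=0, -4+12=8
a = 1: 1+1=2, 1+4=5, 1+12=13
a = 4: 4+4=8, 4+12=16
a = 12: 12+12=24
Distinct sums: {-8, -3, 0, 2, 5, 8, 13, 16, 24}
|A + A| = 9

|A + A| = 9


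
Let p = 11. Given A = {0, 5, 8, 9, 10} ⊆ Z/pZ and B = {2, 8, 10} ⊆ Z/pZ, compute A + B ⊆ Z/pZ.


Work in Z/11Z: reduce every sum a + b modulo 11.
Enumerate all 15 pairs:
a = 0: 0+2=2, 0+8=8, 0+10=10
a = 5: 5+2=7, 5+8=2, 5+10=4
a = 8: 8+2=10, 8+8=5, 8+10=7
a = 9: 9+2=0, 9+8=6, 9+10=8
a = 10: 10+2=1, 10+8=7, 10+10=9
Distinct residues collected: {0, 1, 2, 4, 5, 6, 7, 8, 9, 10}
|A + B| = 10 (out of 11 total residues).

A + B = {0, 1, 2, 4, 5, 6, 7, 8, 9, 10}


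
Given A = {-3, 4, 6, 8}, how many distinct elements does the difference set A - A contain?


A - A = {a - a' : a, a' ∈ A}; |A| = 4.
Bounds: 2|A|-1 ≤ |A - A| ≤ |A|² - |A| + 1, i.e. 7 ≤ |A - A| ≤ 13.
Note: 0 ∈ A - A always (from a - a). The set is symmetric: if d ∈ A - A then -d ∈ A - A.
Enumerate nonzero differences d = a - a' with a > a' (then include -d):
Positive differences: {2, 4, 7, 9, 11}
Full difference set: {0} ∪ (positive diffs) ∪ (negative diffs).
|A - A| = 1 + 2·5 = 11 (matches direct enumeration: 11).

|A - A| = 11


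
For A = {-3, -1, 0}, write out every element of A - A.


A - A = {a - a' : a, a' ∈ A}.
Compute a - a' for each ordered pair (a, a'):
a = -3: -3--3=0, -3--1=-2, -3-0=-3
a = -1: -1--3=2, -1--1=0, -1-0=-1
a = 0: 0--3=3, 0--1=1, 0-0=0
Collecting distinct values (and noting 0 appears from a-a):
A - A = {-3, -2, -1, 0, 1, 2, 3}
|A - A| = 7

A - A = {-3, -2, -1, 0, 1, 2, 3}
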